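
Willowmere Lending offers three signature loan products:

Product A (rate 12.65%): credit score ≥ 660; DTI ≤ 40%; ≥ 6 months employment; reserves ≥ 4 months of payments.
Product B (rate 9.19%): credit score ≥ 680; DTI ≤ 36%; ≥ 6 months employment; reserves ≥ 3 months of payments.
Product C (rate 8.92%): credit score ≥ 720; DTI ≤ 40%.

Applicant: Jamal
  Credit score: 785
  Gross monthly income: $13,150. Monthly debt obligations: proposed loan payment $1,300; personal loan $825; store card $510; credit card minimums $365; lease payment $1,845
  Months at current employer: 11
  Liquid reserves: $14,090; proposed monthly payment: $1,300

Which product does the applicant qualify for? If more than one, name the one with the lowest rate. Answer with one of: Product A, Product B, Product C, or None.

Total debts = (1,300 + 825 + 510 + 365 + 1,845) = 4,845; DTI = 4,845/13,150 = 36.8%.
Reserves = 14,090/1,300 = 10.8 months.
Product A: score 785 ≥ 660; DTI 36.8% ≤ 40%; employment 11 ≥ 6 mo; reserves 10.8 ≥ 4 mo → qualifies.
Product B: score 785 ≥ 680; DTI 36.8% > 36%; employment 11 ≥ 6 mo; reserves 10.8 ≥ 3 mo → does not qualify.
Product C: score 785 ≥ 720; DTI 36.8% ≤ 40% → qualifies.
Qualifying: Product A, Product C. Lowest rate is 8.92% → Product C.

Product C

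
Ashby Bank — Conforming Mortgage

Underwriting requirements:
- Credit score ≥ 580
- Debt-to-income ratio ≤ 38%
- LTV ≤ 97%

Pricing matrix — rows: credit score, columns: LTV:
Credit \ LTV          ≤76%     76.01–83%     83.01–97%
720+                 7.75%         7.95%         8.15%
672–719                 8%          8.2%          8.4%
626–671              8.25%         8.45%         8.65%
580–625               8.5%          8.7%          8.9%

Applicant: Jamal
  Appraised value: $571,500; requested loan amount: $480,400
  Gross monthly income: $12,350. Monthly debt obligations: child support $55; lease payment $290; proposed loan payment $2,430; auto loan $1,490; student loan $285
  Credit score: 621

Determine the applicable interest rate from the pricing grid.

8.9%

Credit score 621 ≥ 580; Total monthly debts = (55 + 290 + 2,430 + 1,490 + 285) = 4,550. Debt-to-income = 4,550/12,350 = 36.8% — meets 38% limit
LTV = 480,400/571,500 = 84.1% ≤ 97%
Credit 621 → row 580–625; LTV 84.1% → column 83.01–97%. Grid cell → 8.9%.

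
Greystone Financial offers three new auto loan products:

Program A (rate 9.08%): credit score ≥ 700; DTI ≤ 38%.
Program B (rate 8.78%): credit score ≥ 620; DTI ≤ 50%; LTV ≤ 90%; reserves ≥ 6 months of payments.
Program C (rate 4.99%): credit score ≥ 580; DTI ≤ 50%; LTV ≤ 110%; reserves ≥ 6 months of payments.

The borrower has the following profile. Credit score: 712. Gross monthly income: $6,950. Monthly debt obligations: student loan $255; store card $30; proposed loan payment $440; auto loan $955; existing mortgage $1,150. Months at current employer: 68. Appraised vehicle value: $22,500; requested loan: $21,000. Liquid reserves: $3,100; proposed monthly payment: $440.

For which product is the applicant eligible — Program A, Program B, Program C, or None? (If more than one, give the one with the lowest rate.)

Program C

Total debts = (255 + 30 + 440 + 955 + 1,150) = 2,830; DTI = 2,830/6,950 = 40.7%.
LTV = 21,000/22,500 = 93.3%.
Reserves = 3,100/440 = 7.0 months.
Program A: score 712 ≥ 700; DTI 40.7% > 38% → does not qualify.
Program B: score 712 ≥ 620; DTI 40.7% ≤ 50%; LTV 93.3% > 90%; reserves 7.0 ≥ 6 mo → does not qualify.
Program C: score 712 ≥ 580; DTI 40.7% ≤ 50%; LTV 93.3% ≤ 110%; reserves 7.0 ≥ 6 mo → qualifies.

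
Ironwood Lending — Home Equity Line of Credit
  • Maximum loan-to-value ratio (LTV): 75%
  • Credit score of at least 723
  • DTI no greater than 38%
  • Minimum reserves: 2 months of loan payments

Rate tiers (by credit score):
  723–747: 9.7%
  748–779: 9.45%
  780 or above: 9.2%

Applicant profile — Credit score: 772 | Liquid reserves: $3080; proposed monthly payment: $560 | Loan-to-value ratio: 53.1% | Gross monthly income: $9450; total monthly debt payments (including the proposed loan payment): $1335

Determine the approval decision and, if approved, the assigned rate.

Credit score 772 ≥ 723 (meets minimum)
LTV 53.1% — within 75%
Reserves = 3,080/560 = 5.5 months ≥ 2
DTI: 1,335 ÷ 9,450 = 14.1%, within the 38% cap
All requirements met. Score 772 falls in the 748–779 tier → 9.45%.

Approved at 9.45%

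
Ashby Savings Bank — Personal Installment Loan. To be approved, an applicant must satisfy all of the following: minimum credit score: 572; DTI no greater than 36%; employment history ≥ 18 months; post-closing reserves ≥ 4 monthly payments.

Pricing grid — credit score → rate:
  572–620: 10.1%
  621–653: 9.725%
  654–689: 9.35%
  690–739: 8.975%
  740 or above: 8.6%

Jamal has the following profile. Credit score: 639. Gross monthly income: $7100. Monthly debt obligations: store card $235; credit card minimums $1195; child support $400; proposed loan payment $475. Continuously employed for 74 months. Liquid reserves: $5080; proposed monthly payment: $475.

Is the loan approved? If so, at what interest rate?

Approved at 9.725%

Credit score 639 ≥ 572 (meets minimum)
Employment 74 ≥ 18 months
Total monthly debts = (235 + 1,195 + 400 + 475) = 2,305. DTI = 2,305/7,100 = 32.5% ≤ 36%
Reserves = 5,080/475 = 10.7 months ≥ 4
All requirements met. Score 639 falls in the 621–653 tier → 9.725%.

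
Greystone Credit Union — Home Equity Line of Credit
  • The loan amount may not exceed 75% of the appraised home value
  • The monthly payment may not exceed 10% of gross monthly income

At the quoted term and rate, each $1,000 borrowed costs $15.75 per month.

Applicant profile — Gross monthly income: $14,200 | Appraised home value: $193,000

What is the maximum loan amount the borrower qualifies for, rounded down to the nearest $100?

Payment cap: 10% × $14,200 = $1,420/month.
At $15.75 per $1,000, that supports 1,420/15.75 × 1,000 ≈ $90,158 → $90,100.
LTV cap: 75% × $193,000 = $144,750 → $144,700.
Binding constraint: payment-to-income.

$90,100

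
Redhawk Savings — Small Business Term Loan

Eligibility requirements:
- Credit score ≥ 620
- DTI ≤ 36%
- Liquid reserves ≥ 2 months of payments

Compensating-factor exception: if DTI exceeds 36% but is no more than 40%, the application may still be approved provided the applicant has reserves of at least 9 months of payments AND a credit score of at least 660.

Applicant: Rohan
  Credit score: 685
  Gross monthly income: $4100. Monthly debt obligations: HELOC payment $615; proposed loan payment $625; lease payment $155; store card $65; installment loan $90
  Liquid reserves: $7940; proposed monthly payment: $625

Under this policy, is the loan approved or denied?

Credit score 685 ≥ 620 (meets base)
Total debts = (615 + 625 + 155 + 65 + 90) = 1,550. DTI = 1,550/4,100 = 37.8% > 36% — standard DTI limit exceeded.
Reserves = 7,940/625 = 12.7 months ≥ 2
DTI 37.8% is within the 36%–40% exception band; checking compensating factors.
Override check — reserves: 12.7 mo (ok); score: 685 (ok).
Both compensating conditions met → exception applies.

Approved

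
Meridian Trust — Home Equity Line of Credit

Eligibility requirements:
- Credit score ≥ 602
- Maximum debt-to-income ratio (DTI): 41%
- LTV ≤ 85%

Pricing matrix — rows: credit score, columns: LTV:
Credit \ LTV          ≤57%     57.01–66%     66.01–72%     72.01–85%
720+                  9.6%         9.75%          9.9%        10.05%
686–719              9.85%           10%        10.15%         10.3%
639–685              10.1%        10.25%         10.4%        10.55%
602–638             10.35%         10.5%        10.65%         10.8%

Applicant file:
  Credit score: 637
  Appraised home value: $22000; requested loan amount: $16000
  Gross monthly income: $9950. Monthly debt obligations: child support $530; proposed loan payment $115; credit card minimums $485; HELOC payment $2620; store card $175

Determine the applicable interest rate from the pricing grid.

Credit score 637 ≥ 602; Total monthly debts = (530 + 115 + 485 + 2,620 + 175) = 3,925. DTI = 3,925/9,950 = 39.4% ≤ 41%
LTV = 16,000/22,000 = 72.7% ≤ 85%
Row: 637 falls in 602–638. Column: 72.7% falls in 72.01–85%. Rate = 10.8%.

10.8%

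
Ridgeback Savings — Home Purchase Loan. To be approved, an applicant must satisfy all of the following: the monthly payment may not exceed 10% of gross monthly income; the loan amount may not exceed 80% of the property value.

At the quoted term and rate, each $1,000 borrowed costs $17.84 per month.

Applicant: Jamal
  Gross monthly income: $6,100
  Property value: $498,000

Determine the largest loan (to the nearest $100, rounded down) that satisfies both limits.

$34,100

Payment cap: 10% × $6,100 = $610/month.
At $17.84 per $1,000, that supports 610/17.84 × 1,000 ≈ $34,192 → $34,100.
LTV cap: 80% × $498,000 = $398,400 → $398,400.
Binding constraint: payment-to-income.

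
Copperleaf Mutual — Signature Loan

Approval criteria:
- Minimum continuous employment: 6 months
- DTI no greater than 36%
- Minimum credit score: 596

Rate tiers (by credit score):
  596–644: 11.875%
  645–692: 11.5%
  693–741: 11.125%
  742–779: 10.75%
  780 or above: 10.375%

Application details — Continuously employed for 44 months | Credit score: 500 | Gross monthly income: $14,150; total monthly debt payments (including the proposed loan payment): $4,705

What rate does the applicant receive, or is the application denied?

Denied

Credit score 500 < 596 (below minimum)
DTI: 4,705 ÷ 14,150 = 33.3%, within the 36% cap
Employment 44 ≥ 6 months
Not all requirements met → denied.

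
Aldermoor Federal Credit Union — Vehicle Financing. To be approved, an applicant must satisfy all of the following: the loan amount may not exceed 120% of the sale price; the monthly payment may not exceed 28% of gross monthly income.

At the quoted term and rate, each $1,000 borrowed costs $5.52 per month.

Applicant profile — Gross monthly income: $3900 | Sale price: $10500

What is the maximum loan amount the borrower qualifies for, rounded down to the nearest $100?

$12,600

Payment cap: 28% × $3,900 = $1,092/month.
At $5.52 per $1,000, that supports 1,092/5.52 × 1,000 ≈ $197,826 → $197,800.
LTV cap: 120% × $10,500 = $12,600 → $12,600.
Binding constraint: loan-to-value.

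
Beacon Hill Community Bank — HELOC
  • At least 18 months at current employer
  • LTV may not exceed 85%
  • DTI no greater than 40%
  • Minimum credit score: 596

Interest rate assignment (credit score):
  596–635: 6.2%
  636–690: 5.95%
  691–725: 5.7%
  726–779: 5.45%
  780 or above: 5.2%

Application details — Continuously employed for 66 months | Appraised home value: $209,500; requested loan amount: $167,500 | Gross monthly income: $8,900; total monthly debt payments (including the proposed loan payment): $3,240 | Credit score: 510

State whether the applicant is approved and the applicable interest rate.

Denied

Credit score 510 < 596 (below minimum)
LTV: 167,500 ÷ 209,500 = 80%, within 85% cap
DTI = 3,240/8,900 = 36.4% ≤ 40%
Employment 66 ≥ 18 months
Not all requirements met → denied.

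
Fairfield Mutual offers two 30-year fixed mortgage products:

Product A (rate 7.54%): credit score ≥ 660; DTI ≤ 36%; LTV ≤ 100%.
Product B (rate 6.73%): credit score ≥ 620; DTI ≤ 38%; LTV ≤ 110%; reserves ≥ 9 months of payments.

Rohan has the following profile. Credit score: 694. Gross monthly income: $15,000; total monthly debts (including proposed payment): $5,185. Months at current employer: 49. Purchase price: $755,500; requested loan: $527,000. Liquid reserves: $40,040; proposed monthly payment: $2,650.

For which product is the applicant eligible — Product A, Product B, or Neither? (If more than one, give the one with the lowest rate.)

DTI = 5,185/15,000 = 34.6%.
LTV = 527,000/755,500 = 69.8%.
Reserves = 40,040/2,650 = 15.1 months.
Product A: score 694 ≥ 660; DTI 34.6% ≤ 36%; LTV 69.8% ≤ 100% → qualifies.
Product B: score 694 ≥ 620; DTI 34.6% ≤ 38%; LTV 69.8% ≤ 110%; reserves 15.1 ≥ 9 mo → qualifies.
Qualifying: Product A, Product B. Lowest rate is 6.73% → Product B.

Product B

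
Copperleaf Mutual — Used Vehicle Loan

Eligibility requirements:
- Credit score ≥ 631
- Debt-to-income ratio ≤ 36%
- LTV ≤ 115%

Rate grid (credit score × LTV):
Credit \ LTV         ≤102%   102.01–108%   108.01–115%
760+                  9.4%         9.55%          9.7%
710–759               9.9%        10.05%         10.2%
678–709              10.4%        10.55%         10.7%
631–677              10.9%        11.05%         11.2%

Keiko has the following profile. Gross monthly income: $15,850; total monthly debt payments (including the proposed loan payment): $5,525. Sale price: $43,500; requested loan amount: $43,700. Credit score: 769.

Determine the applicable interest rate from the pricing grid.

Credit score 769 ≥ 631; DTI = 5,525/15,850 = 34.9% ≤ 36%
Loan-to-value = 43,700/43,500 = 100.5% — pass (115% max)
Credit 769 → row 760+; LTV 100.5% → column ≤102%. Grid cell → 9.4%.

9.4%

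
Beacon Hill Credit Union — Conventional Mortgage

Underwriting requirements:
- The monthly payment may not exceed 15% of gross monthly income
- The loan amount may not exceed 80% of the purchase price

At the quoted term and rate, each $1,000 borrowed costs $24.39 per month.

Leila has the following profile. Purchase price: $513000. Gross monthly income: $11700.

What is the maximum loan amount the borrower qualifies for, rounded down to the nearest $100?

$71,900

Payment cap: 15% × $11,700 = $1,755/month.
At $24.39 per $1,000, that supports 1,755/24.39 × 1,000 ≈ $71,955 → $71,900.
LTV cap: 80% × $513,000 = $410,400 → $410,400.
Binding constraint: payment-to-income.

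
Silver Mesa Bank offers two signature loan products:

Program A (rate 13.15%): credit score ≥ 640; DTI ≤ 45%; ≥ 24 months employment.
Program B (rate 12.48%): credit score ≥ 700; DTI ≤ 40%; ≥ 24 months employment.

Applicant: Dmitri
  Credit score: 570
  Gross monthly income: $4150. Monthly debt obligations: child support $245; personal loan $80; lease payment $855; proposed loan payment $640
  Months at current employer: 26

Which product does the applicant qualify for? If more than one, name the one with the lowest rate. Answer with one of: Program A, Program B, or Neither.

Total debts = (245 + 80 + 855 + 640) = 1,820; DTI = 1,820/4,150 = 43.9%.
Program A: score 570 < 640; DTI 43.9% ≤ 45%; employment 26 ≥ 24 mo → does not qualify.
Program B: score 570 < 700; DTI 43.9% > 40%; employment 26 ≥ 24 mo → does not qualify.

Neither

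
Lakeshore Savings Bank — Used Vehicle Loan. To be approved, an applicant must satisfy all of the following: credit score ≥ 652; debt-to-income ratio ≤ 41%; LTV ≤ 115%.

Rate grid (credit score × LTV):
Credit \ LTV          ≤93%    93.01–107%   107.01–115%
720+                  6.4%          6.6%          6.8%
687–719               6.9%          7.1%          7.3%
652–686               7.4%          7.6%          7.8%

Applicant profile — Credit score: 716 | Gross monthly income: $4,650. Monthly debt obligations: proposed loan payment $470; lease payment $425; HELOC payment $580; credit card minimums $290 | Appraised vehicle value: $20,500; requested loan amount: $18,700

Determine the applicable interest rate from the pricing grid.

6.9%

Credit score 716 ≥ 652; Total monthly debts = (470 + 425 + 580 + 290) = 1,765. DTI = 1,765/4,650 = 38% ≤ 41%
LTV = 18,700/20,500 = 91.2% ≤ 115%
Row: 716 falls in 687–719. Column: 91.2% falls in ≤93%. Rate = 6.9%.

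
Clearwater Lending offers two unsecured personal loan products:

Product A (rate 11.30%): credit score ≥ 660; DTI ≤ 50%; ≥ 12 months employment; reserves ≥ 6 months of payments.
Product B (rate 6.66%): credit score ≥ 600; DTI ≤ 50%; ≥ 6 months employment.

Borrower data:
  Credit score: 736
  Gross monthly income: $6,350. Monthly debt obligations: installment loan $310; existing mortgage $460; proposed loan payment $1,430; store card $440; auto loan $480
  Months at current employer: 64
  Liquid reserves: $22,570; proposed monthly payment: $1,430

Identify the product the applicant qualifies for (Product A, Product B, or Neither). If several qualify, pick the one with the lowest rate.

Total debts = (310 + 460 + 1,430 + 440 + 480) = 3,120; DTI = 3,120/6,350 = 49.1%.
Reserves = 22,570/1,430 = 15.8 months.
Product A: score 736 ≥ 660; DTI 49.1% ≤ 50%; employment 64 ≥ 12 mo; reserves 15.8 ≥ 6 mo → qualifies.
Product B: score 736 ≥ 600; DTI 49.1% ≤ 50%; employment 64 ≥ 6 mo → qualifies.
Qualifying: Product A, Product B. Lowest rate is 6.66% → Product B.

Product B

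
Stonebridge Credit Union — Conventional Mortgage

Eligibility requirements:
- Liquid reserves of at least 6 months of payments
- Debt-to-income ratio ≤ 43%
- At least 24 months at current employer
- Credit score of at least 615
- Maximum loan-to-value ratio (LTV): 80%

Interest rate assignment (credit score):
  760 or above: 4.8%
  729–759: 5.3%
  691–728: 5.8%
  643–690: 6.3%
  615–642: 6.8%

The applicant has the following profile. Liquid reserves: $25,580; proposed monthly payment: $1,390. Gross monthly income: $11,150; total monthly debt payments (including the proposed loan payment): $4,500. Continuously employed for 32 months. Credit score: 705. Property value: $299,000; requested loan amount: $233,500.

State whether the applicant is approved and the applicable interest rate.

Approved at 5.8%

Credit score 705 ≥ 615 (meets minimum)
Employment 32 ≥ 24 months
DTI = 4,500/11,150 = 40.4% ≤ 43%
Loan-to-value = 233,500/299,000 = 78.1% — pass (80% max)
Reserves = 25,580/1,390 = 18.4 months ≥ 6
All requirements met. Score 705 falls in the 691–728 tier → 5.8%.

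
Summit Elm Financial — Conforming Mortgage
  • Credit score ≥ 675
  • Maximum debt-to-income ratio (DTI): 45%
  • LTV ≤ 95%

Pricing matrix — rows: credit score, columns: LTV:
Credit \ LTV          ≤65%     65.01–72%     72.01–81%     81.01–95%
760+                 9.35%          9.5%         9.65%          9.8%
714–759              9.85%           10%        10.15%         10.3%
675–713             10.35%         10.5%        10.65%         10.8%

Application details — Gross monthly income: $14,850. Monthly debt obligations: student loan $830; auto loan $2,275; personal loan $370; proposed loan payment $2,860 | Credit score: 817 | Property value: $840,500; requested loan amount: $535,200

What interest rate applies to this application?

Credit score 817 ≥ 675; Total monthly debts = (830 + 2,275 + 370 + 2,860) = 6,335. Debt-to-income = 6,335/14,850 = 42.7% — meets 45% limit
LTV = 535,200/840,500 = 63.7% ≤ 95%
Score 817 is in the 760+ band; LTV 63.7% is in the ≤65% band → 9.35%.

9.35%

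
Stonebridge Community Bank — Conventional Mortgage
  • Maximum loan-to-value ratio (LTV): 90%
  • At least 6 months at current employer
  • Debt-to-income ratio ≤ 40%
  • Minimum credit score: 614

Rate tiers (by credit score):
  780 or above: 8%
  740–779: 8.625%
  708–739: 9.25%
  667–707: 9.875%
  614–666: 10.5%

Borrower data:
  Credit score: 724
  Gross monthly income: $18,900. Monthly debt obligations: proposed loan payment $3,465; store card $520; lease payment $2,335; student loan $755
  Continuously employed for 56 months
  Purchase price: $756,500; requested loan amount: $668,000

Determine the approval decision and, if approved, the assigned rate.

Approved at 9.25%

Credit score 724 ≥ 614 (meets minimum)
LTV: 668,000 ÷ 756,500 = 88.3%, within 90% cap
Employment 56 ≥ 6 months
Total monthly debts = (3,465 + 520 + 2,335 + 755) = 7,075. DTI = 7,075/18,900 = 37.4% ≤ 40%
All requirements met. Score 724 falls in the 708–739 tier → 9.25%.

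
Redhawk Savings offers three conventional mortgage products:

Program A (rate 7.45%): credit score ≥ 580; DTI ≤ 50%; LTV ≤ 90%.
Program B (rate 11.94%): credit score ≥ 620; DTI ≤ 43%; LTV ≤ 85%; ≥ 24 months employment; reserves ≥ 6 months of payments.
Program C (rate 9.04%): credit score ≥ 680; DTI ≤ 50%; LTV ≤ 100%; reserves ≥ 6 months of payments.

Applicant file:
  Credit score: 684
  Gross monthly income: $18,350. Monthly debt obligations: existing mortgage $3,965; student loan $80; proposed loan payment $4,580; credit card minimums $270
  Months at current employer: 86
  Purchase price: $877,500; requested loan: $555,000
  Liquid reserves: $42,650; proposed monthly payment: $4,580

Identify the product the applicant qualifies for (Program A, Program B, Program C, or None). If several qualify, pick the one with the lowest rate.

Program A

Total debts = (3,965 + 80 + 4,580 + 270) = 8,895; DTI = 8,895/18,350 = 48.5%.
LTV = 555,000/877,500 = 63.2%.
Reserves = 42,650/4,580 = 9.3 months.
Program A: score 684 ≥ 580; DTI 48.5% ≤ 50%; LTV 63.2% ≤ 90% → qualifies.
Program B: score 684 ≥ 620; DTI 48.5% > 43%; LTV 63.2% ≤ 85%; employment 86 ≥ 24 mo; reserves 9.3 ≥ 6 mo → does not qualify.
Program C: score 684 ≥ 680; DTI 48.5% ≤ 50%; LTV 63.2% ≤ 100%; reserves 9.3 ≥ 6 mo → qualifies.
Qualifying: Program A, Program C. Lowest rate is 7.45% → Program A.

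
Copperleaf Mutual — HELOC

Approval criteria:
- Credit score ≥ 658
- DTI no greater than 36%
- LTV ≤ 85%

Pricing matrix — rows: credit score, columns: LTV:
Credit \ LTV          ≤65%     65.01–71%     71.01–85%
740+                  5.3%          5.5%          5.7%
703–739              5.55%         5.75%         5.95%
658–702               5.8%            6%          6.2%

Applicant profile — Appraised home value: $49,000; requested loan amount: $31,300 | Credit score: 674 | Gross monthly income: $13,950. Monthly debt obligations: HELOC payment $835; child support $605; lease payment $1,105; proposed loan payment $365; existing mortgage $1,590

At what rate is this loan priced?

5.8%

Credit score 674 ≥ 658; Total monthly debts = (835 + 605 + 1,105 + 365 + 1,590) = 4,500. DTI: 4,500 ÷ 13,950 = 32.3%, within the 36% cap
LTV: 31,300 ÷ 49,000 = 63.9%, within 85% cap
Score 674 is in the 658–702 band; LTV 63.9% is in the ≤65% band → 5.8%.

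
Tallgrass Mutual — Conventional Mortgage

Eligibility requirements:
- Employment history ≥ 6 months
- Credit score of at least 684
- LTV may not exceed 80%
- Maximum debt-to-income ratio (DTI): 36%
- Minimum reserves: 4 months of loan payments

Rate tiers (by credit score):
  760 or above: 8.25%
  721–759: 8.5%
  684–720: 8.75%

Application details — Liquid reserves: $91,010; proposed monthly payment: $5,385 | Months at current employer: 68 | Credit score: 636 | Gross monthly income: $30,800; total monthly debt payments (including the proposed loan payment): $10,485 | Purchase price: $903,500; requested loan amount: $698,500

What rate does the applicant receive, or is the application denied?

Credit score 636 < 684 (below minimum)
Loan-to-value = 698,500/903,500 = 77.3% — pass (80% max)
DTI = 10,485/30,800 = 34% ≤ 36%
Reserves: 91,010 ÷ 5,385 = 16.9 months (meets 4-month minimum)
Employment 68 ≥ 6 months
Not all requirements met → denied.

Denied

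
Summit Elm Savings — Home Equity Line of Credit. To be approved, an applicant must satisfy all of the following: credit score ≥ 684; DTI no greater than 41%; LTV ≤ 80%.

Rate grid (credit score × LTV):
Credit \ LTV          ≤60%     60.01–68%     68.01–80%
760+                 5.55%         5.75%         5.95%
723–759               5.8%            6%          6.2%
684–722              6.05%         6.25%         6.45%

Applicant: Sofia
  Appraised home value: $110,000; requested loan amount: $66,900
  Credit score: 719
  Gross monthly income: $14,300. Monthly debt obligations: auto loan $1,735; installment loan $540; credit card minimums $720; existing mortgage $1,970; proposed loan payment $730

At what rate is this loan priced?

Credit score 719 ≥ 684; Total monthly debts = (1,735 + 540 + 720 + 1,970 + 730) = 5,695. DTI: 5,695 ÷ 14,300 = 39.8%, within the 41% cap
LTV: 66,900 ÷ 110,000 = 60.8%, within 80% cap
Score 719 is in the 684–722 band; LTV 60.8% is in the 60.01–68% band → 6.25%.

6.25%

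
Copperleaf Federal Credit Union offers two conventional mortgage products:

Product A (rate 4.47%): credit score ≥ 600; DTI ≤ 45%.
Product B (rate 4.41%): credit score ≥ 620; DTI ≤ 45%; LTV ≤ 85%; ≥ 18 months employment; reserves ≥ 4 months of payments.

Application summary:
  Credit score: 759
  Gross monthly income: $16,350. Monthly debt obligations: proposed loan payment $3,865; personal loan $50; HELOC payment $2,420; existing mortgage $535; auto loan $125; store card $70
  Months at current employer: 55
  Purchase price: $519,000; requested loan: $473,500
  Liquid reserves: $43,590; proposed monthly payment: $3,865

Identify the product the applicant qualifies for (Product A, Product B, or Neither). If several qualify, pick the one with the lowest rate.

Product A

Total debts = (3,865 + 50 + 2,420 + 535 + 125 + 70) = 7,065; DTI = 7,065/16,350 = 43.2%.
LTV = 473,500/519,000 = 91.2%.
Reserves = 43,590/3,865 = 11.3 months.
Product A: score 759 ≥ 600; DTI 43.2% ≤ 45% → qualifies.
Product B: score 759 ≥ 620; DTI 43.2% ≤ 45%; LTV 91.2% > 85%; employment 55 ≥ 18 mo; reserves 11.3 ≥ 4 mo → does not qualify.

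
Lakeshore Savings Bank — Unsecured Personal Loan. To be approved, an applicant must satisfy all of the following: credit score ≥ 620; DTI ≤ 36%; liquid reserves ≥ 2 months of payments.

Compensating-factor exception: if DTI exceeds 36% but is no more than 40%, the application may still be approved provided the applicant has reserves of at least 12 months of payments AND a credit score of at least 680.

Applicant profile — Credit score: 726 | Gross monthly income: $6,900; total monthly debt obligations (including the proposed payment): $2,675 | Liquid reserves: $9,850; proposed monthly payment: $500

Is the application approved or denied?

Approved

Credit score 726 ≥ 620 (meets base)
DTI = 2,675/6,900 = 38.8% > 36% — standard DTI limit exceeded.
Reserves: 9,850 ÷ 500 = 19.7 months (meets 2-month minimum)
38.8% falls in the override range (36%–40%), so the compensating-factor test applies.
Reserves 19.7 ≥ 12 months; credit score 726 ≥ 680.
Both override conditions satisfied; DTI exception granted.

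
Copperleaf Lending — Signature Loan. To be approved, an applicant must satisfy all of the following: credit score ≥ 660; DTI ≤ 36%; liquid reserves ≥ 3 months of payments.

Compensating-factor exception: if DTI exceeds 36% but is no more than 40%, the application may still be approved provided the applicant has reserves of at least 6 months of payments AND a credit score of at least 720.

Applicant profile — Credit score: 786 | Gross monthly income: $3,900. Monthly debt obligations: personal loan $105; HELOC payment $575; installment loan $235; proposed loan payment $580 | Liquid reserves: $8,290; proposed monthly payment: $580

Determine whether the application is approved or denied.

Credit score 786 ≥ 660 (meets base)
Total debts = (105 + 575 + 235 + 580) = 1,495. DTI: 1,495 ÷ 3,900 = 38.3%, over the 36% base limit.
Reserves = 8,290/580 = 14.3 months ≥ 3
38.3% falls in the override range (36%–40%), so the compensating-factor test applies.
Override check — reserves: 14.3 mo (ok); score: 786 (ok).
Both compensating conditions met → exception applies.

Approved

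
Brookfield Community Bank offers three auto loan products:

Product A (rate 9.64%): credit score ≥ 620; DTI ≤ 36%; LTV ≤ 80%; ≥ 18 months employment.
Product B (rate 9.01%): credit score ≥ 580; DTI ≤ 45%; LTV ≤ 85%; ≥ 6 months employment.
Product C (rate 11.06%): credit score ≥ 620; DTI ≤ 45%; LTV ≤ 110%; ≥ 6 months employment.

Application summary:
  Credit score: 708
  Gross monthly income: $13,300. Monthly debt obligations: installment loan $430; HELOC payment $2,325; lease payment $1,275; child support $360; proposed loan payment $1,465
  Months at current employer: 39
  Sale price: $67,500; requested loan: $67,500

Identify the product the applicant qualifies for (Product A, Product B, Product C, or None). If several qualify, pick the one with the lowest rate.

Product C

Total debts = (430 + 2,325 + 1,275 + 360 + 1,465) = 5,855; DTI = 5,855/13,300 = 44%.
LTV = 67,500/67,500 = 100%.
Product A: score 708 ≥ 620; DTI 44% > 36%; LTV 100% > 80%; employment 39 ≥ 18 mo → does not qualify.
Product B: score 708 ≥ 580; DTI 44% ≤ 45%; LTV 100% > 85%; employment 39 ≥ 6 mo → does not qualify.
Product C: score 708 ≥ 620; DTI 44% ≤ 45%; LTV 100% ≤ 110%; employment 39 ≥ 6 mo → qualifies.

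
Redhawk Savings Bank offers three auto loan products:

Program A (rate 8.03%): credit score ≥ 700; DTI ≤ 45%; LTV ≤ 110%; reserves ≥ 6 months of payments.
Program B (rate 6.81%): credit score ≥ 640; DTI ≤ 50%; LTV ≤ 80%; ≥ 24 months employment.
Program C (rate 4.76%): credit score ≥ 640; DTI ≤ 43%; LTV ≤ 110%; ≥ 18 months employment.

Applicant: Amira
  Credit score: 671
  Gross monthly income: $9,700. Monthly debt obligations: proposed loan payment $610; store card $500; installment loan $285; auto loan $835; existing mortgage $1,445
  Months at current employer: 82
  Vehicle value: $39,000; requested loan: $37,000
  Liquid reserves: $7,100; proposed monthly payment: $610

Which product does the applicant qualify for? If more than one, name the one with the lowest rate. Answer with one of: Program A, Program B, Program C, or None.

Total debts = (610 + 500 + 285 + 835 + 1,445) = 3,675; DTI = 3,675/9,700 = 37.9%.
LTV = 37,000/39,000 = 94.9%.
Reserves = 7,100/610 = 11.6 months.
Program A: score 671 < 700; DTI 37.9% ≤ 45%; LTV 94.9% ≤ 110%; reserves 11.6 ≥ 6 mo → does not qualify.
Program B: score 671 ≥ 640; DTI 37.9% ≤ 50%; LTV 94.9% > 80%; employment 82 ≥ 24 mo → does not qualify.
Program C: score 671 ≥ 640; DTI 37.9% ≤ 43%; LTV 94.9% ≤ 110%; employment 82 ≥ 18 mo → qualifies.

Program C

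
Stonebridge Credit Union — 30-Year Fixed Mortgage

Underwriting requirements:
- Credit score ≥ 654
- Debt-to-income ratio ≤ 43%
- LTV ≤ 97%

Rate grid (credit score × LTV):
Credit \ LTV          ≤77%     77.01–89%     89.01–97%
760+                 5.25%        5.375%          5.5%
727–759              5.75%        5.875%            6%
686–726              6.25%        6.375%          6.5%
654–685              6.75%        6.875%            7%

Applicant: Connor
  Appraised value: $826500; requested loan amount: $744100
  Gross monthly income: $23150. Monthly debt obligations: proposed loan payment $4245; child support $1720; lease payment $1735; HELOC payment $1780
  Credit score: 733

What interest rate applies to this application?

6%

Credit score 733 ≥ 654; Total monthly debts = (4,245 + 1,720 + 1,735 + 1,780) = 9,480. DTI = 9,480/23,150 = 41% ≤ 43%
Loan-to-value = 744,100/826,500 = 90% — pass (97% max)
Score 733 is in the 727–759 band; LTV 90% is in the 89.01–97% band → 6%.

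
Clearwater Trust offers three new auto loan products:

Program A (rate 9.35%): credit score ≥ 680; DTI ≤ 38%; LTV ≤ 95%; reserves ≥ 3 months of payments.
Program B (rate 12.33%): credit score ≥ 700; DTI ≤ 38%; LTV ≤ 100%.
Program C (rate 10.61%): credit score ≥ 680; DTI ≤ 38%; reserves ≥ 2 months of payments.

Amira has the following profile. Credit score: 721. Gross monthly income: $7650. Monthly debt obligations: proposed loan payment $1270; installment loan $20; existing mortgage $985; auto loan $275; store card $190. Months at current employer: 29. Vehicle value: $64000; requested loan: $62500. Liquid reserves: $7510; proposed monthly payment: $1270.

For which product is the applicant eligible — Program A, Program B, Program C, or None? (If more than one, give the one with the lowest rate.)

Total debts = (1,270 + 20 + 985 + 275 + 190) = 2,740; DTI = 2,740/7,650 = 35.8%.
LTV = 62,500/64,000 = 97.7%.
Reserves = 7,510/1,270 = 5.9 months.
Program A: score 721 ≥ 680; DTI 35.8% ≤ 38%; LTV 97.7% > 95%; reserves 5.9 ≥ 3 mo → does not qualify.
Program B: score 721 ≥ 700; DTI 35.8% ≤ 38%; LTV 97.7% ≤ 100% → qualifies.
Program C: score 721 ≥ 680; DTI 35.8% ≤ 38%; reserves 5.9 ≥ 2 mo → qualifies.
Qualifying: Program B, Program C. Lowest rate is 10.61% → Program C.

Program C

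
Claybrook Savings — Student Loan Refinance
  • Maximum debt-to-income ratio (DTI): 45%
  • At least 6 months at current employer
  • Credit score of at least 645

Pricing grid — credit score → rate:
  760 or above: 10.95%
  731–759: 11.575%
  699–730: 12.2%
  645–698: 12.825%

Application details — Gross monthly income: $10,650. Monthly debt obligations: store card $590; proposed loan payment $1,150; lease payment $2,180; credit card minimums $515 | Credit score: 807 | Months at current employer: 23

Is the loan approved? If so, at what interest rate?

Credit score 807 ≥ 645 (meets minimum)
Total monthly debts = (590 + 1,150 + 2,180 + 515) = 4,435. Debt-to-income = 4,435/10,650 = 41.6% — meets 45% limit
Employment 23 ≥ 6 months
All requirements met. Score 807 falls in the 760 or above tier → 10.95%.

Approved at 10.95%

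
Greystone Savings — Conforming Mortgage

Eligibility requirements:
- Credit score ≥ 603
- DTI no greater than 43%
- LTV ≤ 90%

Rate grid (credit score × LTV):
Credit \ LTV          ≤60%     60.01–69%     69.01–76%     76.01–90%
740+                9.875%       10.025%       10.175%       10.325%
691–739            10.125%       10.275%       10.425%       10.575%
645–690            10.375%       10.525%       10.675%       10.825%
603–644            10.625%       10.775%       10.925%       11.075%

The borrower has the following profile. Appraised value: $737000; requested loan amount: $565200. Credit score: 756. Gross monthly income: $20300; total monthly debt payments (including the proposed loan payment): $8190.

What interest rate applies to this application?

10.325%

Credit score 756 ≥ 603; DTI = 8,190/20,300 = 40.3% ≤ 43%
LTV = 565,200/737,000 = 76.7% ≤ 90%
Score 756 is in the 740+ band; LTV 76.7% is in the 76.01–90% band → 10.325%.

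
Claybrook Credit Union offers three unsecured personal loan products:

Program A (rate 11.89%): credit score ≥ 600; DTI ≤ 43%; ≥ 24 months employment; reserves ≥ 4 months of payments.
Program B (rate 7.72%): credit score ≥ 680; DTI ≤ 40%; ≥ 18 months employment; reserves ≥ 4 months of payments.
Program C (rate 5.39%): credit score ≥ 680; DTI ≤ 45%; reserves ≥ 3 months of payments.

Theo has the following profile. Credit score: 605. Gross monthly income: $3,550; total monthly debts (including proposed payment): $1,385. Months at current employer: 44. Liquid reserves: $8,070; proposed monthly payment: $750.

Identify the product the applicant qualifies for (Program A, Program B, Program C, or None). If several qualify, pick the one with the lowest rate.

DTI = 1,385/3,550 = 39%.
Reserves = 8,070/750 = 10.8 months.
Program A: score 605 ≥ 600; DTI 39% ≤ 43%; employment 44 ≥ 24 mo; reserves 10.8 ≥ 4 mo → qualifies.
Program B: score 605 < 680; DTI 39% ≤ 40%; employment 44 ≥ 18 mo; reserves 10.8 ≥ 4 mo → does not qualify.
Program C: score 605 < 680; DTI 39% ≤ 45%; reserves 10.8 ≥ 3 mo → does not qualify.

Program A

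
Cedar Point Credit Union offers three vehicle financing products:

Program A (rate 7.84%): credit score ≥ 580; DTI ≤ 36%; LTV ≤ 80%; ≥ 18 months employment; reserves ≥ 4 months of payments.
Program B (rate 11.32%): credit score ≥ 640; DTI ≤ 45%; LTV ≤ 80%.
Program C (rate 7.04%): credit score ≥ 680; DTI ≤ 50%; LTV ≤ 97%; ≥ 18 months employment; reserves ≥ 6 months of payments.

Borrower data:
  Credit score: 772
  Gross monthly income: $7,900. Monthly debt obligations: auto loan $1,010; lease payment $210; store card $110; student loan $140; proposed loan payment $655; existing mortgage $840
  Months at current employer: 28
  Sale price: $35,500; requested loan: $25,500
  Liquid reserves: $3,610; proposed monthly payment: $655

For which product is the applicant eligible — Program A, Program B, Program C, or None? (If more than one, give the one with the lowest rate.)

Total debts = (1,010 + 210 + 110 + 140 + 655 + 840) = 2,965; DTI = 2,965/7,900 = 37.5%.
LTV = 25,500/35,500 = 71.8%.
Reserves = 3,610/655 = 5.5 months.
Program A: score 772 ≥ 580; DTI 37.5% > 36%; LTV 71.8% ≤ 80%; employment 28 ≥ 18 mo; reserves 5.5 ≥ 4 mo → does not qualify.
Program B: score 772 ≥ 640; DTI 37.5% ≤ 45%; LTV 71.8% ≤ 80% → qualifies.
Program C: score 772 ≥ 680; DTI 37.5% ≤ 50%; LTV 71.8% ≤ 97%; employment 28 ≥ 18 mo; reserves 5.5 < 6 mo → does not qualify.

Program B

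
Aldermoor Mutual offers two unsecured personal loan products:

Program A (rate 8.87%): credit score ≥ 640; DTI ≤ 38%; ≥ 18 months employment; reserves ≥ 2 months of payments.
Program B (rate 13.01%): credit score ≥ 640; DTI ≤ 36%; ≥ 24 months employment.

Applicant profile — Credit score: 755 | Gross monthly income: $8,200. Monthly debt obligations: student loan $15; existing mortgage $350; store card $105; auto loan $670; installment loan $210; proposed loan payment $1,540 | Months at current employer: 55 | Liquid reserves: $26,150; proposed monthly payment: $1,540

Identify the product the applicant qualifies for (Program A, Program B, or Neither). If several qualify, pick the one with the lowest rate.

Program A

Total debts = (15 + 350 + 105 + 670 + 210 + 1,540) = 2,890; DTI = 2,890/8,200 = 35.2%.
Reserves = 26,150/1,540 = 17.0 months.
Program A: score 755 ≥ 640; DTI 35.2% ≤ 38%; employment 55 ≥ 18 mo; reserves 17.0 ≥ 2 mo → qualifies.
Program B: score 755 ≥ 640; DTI 35.2% ≤ 36%; employment 55 ≥ 24 mo → qualifies.
Qualifying: Program A, Program B. Lowest rate is 8.87% → Program A.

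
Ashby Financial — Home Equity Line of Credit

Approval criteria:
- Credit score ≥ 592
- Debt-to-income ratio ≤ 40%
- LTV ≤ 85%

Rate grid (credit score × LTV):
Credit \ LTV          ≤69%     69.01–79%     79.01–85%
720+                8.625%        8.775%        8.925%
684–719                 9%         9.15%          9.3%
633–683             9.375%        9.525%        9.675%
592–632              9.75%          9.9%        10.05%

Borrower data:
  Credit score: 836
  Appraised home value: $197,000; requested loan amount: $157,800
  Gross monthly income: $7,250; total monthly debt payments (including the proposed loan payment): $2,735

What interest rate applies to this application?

8.925%

Credit score 836 ≥ 592; DTI = 2,735/7,250 = 37.7% ≤ 40%
Loan-to-value = 157,800/197,000 = 80.1% — pass (85% max)
Credit 836 → row 720+; LTV 80.1% → column 79.01–85%. Grid cell → 8.925%.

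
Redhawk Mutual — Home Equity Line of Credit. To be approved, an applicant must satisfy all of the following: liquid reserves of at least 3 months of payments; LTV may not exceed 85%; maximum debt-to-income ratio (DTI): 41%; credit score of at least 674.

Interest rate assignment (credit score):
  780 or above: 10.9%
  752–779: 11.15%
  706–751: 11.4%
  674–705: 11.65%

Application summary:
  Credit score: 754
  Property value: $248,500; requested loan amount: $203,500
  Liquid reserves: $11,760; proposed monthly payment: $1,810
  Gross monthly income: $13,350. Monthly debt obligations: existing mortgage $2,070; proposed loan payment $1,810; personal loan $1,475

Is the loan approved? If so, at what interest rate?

Credit score 754 ≥ 674 (meets minimum)
Reserves: 11,760 ÷ 1,810 = 6.5 months (meets 3-month minimum)
Total monthly debts = (2,070 + 1,810 + 1,475) = 5,355. Debt-to-income = 5,355/13,350 = 40.1% — meets 41% limit
Loan-to-value = 203,500/248,500 = 81.9% — pass (85% max)
All requirements met. Score 754 falls in the 752–779 tier → 11.15%.

Approved at 11.15%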